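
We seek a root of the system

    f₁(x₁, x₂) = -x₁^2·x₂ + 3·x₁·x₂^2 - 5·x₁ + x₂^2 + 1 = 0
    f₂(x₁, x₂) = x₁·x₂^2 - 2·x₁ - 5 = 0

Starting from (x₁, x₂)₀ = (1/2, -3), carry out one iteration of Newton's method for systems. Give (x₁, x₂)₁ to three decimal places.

(3.276, 2.976)

At (1/2, -3): F = (21.750, -1.500).
Jacobian J = [[-2·x₁·x₂ + 3·x₂^2 - 5, -x₁^2 + 6·x₁·x₂ + 2·x₂], [x₂^2 - 2, 2·x₁·x₂]].
At the point, J = [[25.000, -15.250], [7.000, -3.000]] (det J = 31.750).
Solving J·Δ = −F gives Δ = (2.776, 5.976).
Then the next iterate is (x₁, x₂)₁ = (3.276, 2.976).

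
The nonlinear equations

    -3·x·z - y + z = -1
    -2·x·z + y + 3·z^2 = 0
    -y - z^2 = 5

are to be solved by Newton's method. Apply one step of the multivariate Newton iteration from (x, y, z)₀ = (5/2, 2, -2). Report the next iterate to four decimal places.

At (5/2, 2, -2): F = (12.0000, 24.0000, -11.0000).
Jacobian J = [[-3·z, -1, -3·x + 1], [-2·z, 1, -2·x + 6·z], [0, -1, -2·z]].
At the point, J = [[6.0000, -1.0000, -6.5000], [4.0000, 1.0000, -17.0000], [0.0000, -1.0000, 4.0000]] (det J = -36.0000).
Solving J·Δ = −F gives Δ = (-4.5139, -12.5556, -0.3889).
Then the next iterate is (x, y, z)₁ = (-2.0139, -10.5556, -2.3889).

(-2.0139, -10.5556, -2.3889)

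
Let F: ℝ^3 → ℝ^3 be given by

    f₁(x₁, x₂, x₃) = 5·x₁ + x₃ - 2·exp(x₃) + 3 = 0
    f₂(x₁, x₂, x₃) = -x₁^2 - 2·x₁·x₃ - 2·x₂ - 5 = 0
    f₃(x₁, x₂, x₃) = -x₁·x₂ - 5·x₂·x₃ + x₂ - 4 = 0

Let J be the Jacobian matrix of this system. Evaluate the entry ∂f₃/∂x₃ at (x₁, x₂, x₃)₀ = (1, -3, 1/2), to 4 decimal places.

15.0000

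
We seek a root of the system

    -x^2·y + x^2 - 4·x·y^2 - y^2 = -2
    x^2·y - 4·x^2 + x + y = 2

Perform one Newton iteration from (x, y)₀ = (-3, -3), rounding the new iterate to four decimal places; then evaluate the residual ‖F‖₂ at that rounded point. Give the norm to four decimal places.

At (-3, -3): F = (137.0000, -71.0000).
Jacobian J = [[-2·x·y + 2·x - 4·y^2, -x^2 - 8·x·y - 2·y], [2·x·y - 8·x + 1, x^2 + 1]].
At the point, J = [[-60.0000, -75.0000], [43.0000, 10.0000]] (det J = 2625.0000).
Solving J·Δ = −F gives Δ = (1.5067, 0.6213).
Then the next iterate is (x, y)₁ = (-1.4933, -2.3787).
Re-evaluating at (-1.4933, -2.3787): F = (37.673743, -20.096149), so ‖F‖₂ = 42.6985.

42.6985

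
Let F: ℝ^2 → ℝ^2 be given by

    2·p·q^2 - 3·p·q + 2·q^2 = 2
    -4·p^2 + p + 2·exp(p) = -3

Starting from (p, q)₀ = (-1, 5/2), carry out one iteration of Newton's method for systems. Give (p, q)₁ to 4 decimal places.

At (-1, 5/2): F = (5.5000, -1.264241).
Jacobian J = [[2·q^2 - 3·q, 4·p·q - 3·p + 4·q], [-8·p + 2·exp(p) + 1, 0]].
At the point, J = [[5.0000, 3.0000], [9.735759, 0.0000]] (det J = -29.207277).
Solving J·Δ = −F gives Δ = (0.1299, -2.0498).
Then the next iterate is (p, q)₁ = (-0.8701, 0.4502).

(-0.8701, 0.4502)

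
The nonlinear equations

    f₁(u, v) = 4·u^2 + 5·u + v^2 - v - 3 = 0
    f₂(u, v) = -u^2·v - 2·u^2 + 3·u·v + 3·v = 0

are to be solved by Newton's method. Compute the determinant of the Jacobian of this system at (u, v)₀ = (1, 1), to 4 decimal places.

J = [[8·u + 5, 2·v - 1], [-2·u·v - 4·u + 3·v, -u^2 + 3·u + 3]].
At the point, J = [[13.0000, 1.0000], [-3.0000, 5.0000]].
det J = 68.0000.

68.0000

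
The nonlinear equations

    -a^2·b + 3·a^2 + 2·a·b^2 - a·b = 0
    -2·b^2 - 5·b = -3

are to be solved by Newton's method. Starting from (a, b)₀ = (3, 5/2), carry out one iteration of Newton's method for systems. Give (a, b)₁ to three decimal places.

At (3, 5/2): F = (34.500, -22.000).
Jacobian J = [[-2·a·b + 6·a + 2·b^2 - b, -a^2 + 4·a·b - a], [0, -4·b - 5]].
At the point, J = [[13.000, 18.000], [0.000, -15.000]] (det J = -195.000).
Solving J·Δ = −F gives Δ = (-0.623, -1.467).
Then the next iterate is (a, b)₁ = (2.377, 1.033).

(2.377, 1.033)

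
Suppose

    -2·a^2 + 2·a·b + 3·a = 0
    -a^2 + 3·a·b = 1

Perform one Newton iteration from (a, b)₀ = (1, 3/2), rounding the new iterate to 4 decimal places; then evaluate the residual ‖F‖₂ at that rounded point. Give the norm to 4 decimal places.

227.9035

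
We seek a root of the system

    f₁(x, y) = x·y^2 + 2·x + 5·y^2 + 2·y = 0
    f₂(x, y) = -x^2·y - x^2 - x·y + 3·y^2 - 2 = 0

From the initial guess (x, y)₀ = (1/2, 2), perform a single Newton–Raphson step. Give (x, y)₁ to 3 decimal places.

At (1/2, 2): F = (27.000, 8.250).
Jacobian J = [[y^2 + 2, 2·x·y + 10·y + 2], [-2·x·y - 2·x - y, -x^2 - x + 6·y]].
At the point, J = [[6.000, 24.000], [-5.000, 11.250]] (det J = 187.500).
Solving J·Δ = −F gives Δ = (-0.564, -0.984).
Then the next iterate is (x, y)₁ = (-0.064, 1.016).

(-0.064, 1.016)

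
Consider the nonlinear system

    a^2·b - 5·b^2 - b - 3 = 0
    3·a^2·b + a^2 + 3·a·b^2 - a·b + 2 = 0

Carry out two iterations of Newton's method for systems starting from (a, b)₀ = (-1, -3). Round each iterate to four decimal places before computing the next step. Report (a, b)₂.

(-1.2322, -0.4401)

At (-1, -3): F = (-48.0000, -36.0000).
Jacobian J = [[2·a·b, a^2 - 10·b - 1], [6·a·b + 2·a + 3·b^2 - b, 3·a^2 + 6·a·b - a]].
At the point, J = [[6.0000, 30.0000], [46.0000, 22.0000]] (det J = -1248.0000).
Solving J·Δ = −F gives Δ = (0.0192, 1.5962).
Then the next iterate is (a, b)₁ = (-0.9808, -1.4038).
Round to (-0.9808, -1.4038) and repeat: F = (-12.799884, -8.264567), J = [[2.753694, 13.999969], [13.615246, 12.127788]].
Δ = (-0.2514, 0.9637), so (a, b)₂ = (-1.2322, -0.4401).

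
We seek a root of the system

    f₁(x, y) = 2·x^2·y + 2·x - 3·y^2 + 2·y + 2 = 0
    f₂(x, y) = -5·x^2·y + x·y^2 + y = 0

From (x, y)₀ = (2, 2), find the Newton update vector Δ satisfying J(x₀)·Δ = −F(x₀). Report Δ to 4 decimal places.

At (2, 2): F = (14.0000, -30.0000).
Jacobian J = [[4·x·y + 2, 2·x^2 - 6·y + 2], [-10·x·y + y^2, -5·x^2 + 2·x·y + 1]].
At the point, J = [[18.0000, -2.0000], [-36.0000, -11.0000]] (det J = -270.0000).
Solving J·Δ = −F gives Δ = (-0.7926, -0.1333).

(-0.7926, -0.1333)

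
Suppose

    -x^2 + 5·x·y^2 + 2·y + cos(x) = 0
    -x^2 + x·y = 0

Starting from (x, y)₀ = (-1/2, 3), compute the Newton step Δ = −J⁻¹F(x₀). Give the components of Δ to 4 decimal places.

(0.5151, 0.6206)

At (-1/2, 3): F = (-15.872417, -1.7500).
Jacobian J = [[-2·x + 5·y^2 - sin(x), 10·x·y + 2], [-2·x + y, x]].
At the point, J = [[46.479426, -13.0000], [4.0000, -0.5000]] (det J = 28.760287).
Solving J·Δ = −F gives Δ = (0.5151, 0.6206).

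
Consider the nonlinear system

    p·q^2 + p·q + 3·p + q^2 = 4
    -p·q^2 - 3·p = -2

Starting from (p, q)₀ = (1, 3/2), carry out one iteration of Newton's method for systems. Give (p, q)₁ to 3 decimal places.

(0.530, 1.239)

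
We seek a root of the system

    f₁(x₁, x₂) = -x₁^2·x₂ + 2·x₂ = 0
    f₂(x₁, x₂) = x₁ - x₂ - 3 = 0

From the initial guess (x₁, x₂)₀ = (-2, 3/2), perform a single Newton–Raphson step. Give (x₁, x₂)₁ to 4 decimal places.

At (-2, 3/2): F = (-3.0000, -6.5000).
Jacobian J = [[-2·x₁·x₂, -x₁^2 + 2], [1, -1]].
At the point, J = [[6.0000, -2.0000], [1.0000, -1.0000]] (det J = -4.0000).
Solving J·Δ = −F gives Δ = (-2.5000, -9.0000).
Then the next iterate is (x₁, x₂)₁ = (-4.5000, -7.5000).

(-4.5000, -7.5000)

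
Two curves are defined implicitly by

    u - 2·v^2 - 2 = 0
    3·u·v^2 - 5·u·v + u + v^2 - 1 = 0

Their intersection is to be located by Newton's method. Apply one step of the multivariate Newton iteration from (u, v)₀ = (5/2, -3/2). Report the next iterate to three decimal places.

(1.849, -0.725)

At (5/2, -3/2): F = (-4.000, 39.375).
Jacobian J = [[1, -4·v], [3·v^2 - 5·v + 1, 6·u·v - 5·u + 2·v]].
At the point, J = [[1.000, 6.000], [15.250, -38.000]] (det J = -129.500).
Solving J·Δ = −F gives Δ = (-0.651, 0.775).
Then the next iterate is (u, v)₁ = (1.849, -0.725).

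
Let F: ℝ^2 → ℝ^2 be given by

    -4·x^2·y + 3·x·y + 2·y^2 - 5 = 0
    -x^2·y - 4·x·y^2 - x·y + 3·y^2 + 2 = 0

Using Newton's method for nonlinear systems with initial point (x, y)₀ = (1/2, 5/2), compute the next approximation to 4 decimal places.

(0.5977, 1.6899)

At (1/2, 5/2): F = (8.7500, 6.3750).
Jacobian J = [[-8·x·y + 3·y, -4·x^2 + 3·x + 4·y], [-2·x·y - 4·y^2 - y, -x^2 - 8·x·y - x + 6·y]].
At the point, J = [[-2.5000, 10.5000], [-30.0000, 4.2500]] (det J = 304.3750).
Solving J·Δ = −F gives Δ = (0.0977, -0.8101).
Then the next iterate is (x, y)₁ = (0.5977, 1.6899).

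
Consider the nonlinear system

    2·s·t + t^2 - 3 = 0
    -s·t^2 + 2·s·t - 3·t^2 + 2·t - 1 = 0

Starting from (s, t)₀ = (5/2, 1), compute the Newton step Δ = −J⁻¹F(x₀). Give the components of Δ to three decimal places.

(-1.033, -0.133)

At (5/2, 1): F = (3.000, 0.500).
Jacobian J = [[2·t, 2·s + 2·t], [-t^2 + 2·t, -2·s·t + 2·s - 6·t + 2]].
At the point, J = [[2.000, 7.000], [1.000, -4.000]] (det J = -15.000).
Solving J·Δ = −F gives Δ = (-1.033, -0.133).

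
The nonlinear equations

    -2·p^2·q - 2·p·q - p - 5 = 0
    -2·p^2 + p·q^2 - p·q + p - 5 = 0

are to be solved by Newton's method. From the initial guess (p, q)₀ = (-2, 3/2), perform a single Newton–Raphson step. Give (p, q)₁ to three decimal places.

(2.286, 7.821)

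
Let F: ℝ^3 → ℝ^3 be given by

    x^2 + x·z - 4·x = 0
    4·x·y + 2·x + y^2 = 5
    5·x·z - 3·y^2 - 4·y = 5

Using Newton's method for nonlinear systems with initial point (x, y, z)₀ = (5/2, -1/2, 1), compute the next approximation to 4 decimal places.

At (5/2, -1/2, 1): F = (-1.2500, -4.7500, 8.7500).
Jacobian J = [[2·x + z - 4, 0, x], [4·y + 2, 4·x + 2·y, 0], [5·z, -6·y - 4, 5·x]].
At the point, J = [[2.0000, 0.0000, 2.5000], [0.0000, 9.0000, 0.0000], [5.0000, -1.0000, 12.5000]] (det J = 112.5000).
Solving J·Δ = −F gives Δ = (2.8944, 0.5278, -1.8156).
Then the next iterate is (x, y, z)₁ = (5.3944, 0.0278, -0.8156).

(5.3944, 0.0278, -0.8156)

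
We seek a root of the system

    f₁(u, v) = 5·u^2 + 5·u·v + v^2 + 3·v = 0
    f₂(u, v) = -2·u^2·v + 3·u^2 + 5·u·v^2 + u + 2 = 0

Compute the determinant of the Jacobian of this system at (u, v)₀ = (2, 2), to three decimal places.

671.000

J = [[10·u + 5·v, 5·u + 2·v + 3], [-4·u·v + 6·u + 5·v^2 + 1, -2·u^2 + 10·u·v]].
At the point, J = [[30.000, 17.000], [17.000, 32.000]].
det J = 671.000.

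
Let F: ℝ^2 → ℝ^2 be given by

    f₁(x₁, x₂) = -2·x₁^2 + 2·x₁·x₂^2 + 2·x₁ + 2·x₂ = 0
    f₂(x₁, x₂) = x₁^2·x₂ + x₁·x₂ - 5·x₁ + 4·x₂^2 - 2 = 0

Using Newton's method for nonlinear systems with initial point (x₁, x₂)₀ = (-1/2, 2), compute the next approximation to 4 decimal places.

(-0.5468, 0.9693)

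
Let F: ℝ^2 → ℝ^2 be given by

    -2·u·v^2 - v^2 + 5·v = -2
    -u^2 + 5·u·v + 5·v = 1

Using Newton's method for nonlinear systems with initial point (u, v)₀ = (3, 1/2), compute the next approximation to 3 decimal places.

(6.235, 1.066)

At (3, 1/2): F = (2.750, 0.000).
Jacobian J = [[-2·v^2, -4·u·v - 2·v + 5], [-2·u + 5·v, 5·u + 5]].
At the point, J = [[-0.500, -2.000], [-3.500, 20.000]] (det J = -17.000).
Solving J·Δ = −F gives Δ = (3.235, 0.566).
Then the next iterate is (u, v)₁ = (6.235, 1.066).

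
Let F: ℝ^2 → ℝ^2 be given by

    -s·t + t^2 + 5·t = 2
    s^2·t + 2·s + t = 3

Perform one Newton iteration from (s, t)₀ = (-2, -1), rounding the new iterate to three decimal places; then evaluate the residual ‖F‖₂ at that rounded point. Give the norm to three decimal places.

At (-2, -1): F = (-8.000, -12.000).
Jacobian J = [[-t, -s + 2·t + 5], [2·s·t + 2, s^2 + 1]].
At the point, J = [[1.000, 5.000], [6.000, 5.000]] (det J = -25.000).
Solving J·Δ = −F gives Δ = (0.800, 1.440).
Then the next iterate is (s, t)₁ = (-1.200, 0.440).
Re-evaluating at (-1.200, 0.440): F = (0.92160, -4.32640), so ‖F‖₂ = 4.423.

4.423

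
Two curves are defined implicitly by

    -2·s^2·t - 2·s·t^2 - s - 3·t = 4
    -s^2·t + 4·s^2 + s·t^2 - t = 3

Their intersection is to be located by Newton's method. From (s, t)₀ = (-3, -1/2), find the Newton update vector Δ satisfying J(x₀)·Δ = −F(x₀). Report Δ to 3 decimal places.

At (-3, -1/2): F = (11.000, 37.250).
Jacobian J = [[-4·s·t - 2·t^2 - 1, -2·s^2 - 4·s·t - 3], [-2·s·t + 8·s + t^2, -s^2 + 2·s·t - 1]].
At the point, J = [[-7.500, -27.000], [-26.750, -7.000]] (det J = -669.750).
Solving J·Δ = −F gives Δ = (1.387, 0.022).

(1.387, 0.022)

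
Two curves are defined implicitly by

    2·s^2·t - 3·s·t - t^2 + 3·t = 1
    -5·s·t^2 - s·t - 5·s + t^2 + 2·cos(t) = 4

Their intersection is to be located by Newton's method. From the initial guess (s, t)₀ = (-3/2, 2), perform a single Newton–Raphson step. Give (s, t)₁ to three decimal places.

(-0.673, 1.485)

At (-3/2, 2): F = (19.000, 39.66771).
Jacobian J = [[4·s·t - 3·t, 2·s^2 - 3·s - 2·t + 3], [-5·t^2 - t - 5, -10·s·t - s + 2·t - 2·sin(t)]].
At the point, J = [[-18.000, 8.000], [-27.000, 33.68141]] (det J = -390.26529).
Solving J·Δ = −F gives Δ = (0.827, -0.515).
Then the next iterate is (s, t)₁ = (-0.673, 1.485).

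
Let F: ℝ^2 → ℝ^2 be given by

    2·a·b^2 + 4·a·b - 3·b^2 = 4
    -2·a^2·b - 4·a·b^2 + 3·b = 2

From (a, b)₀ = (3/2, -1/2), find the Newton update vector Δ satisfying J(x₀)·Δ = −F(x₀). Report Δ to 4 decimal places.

(-0.8000, 0.9667)

At (3/2, -1/2): F = (-7.0000, -2.7500).
Jacobian J = [[2·b^2 + 4·b, 4·a·b + 4·a - 6·b], [-4·a·b - 4·b^2, -2·a^2 - 8·a·b + 3]].
At the point, J = [[-1.5000, 6.0000], [2.0000, 4.5000]] (det J = -18.7500).
Solving J·Δ = −F gives Δ = (-0.8000, 0.9667).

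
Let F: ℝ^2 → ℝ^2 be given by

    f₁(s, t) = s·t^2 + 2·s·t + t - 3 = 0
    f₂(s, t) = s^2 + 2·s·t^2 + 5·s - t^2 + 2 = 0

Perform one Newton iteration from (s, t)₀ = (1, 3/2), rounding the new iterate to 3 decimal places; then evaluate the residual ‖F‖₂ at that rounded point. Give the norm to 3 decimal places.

At (1, 3/2): F = (3.750, 10.250).
Jacobian J = [[t^2 + 2·t, 2·s·t + 2·s + 1], [2·s + 2·t^2 + 5, 4·s·t - 2·t]].
At the point, J = [[5.250, 6.000], [11.500, 3.000]] (det J = -53.250).
Solving J·Δ = −F gives Δ = (-0.944, 0.201).
Then the next iterate is (s, t)₁ = (0.056, 1.701).
Re-evaluating at (0.056, 1.701): F = (-0.94646, -0.28620), so ‖F‖₂ = 0.989.

0.989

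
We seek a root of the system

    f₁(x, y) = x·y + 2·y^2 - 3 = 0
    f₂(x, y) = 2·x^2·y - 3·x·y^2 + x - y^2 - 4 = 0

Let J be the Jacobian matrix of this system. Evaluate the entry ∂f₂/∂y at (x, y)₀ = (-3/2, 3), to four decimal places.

∂f₂/∂y = 2·x^2 - 6·x·y - 2·y.
At (-3/2, 3) this is 25.5000.

25.5000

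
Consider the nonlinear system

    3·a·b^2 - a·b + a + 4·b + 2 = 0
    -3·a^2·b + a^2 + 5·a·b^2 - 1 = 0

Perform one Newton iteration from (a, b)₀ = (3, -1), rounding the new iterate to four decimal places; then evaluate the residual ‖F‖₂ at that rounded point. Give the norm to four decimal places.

At (3, -1): F = (13.0000, 50.0000).
Jacobian J = [[3·b^2 - b + 1, 6·a·b - a + 4], [-6·a·b + 2·a + 5·b^2, -3·a^2 + 10·a·b]].
At the point, J = [[5.0000, -17.0000], [29.0000, -57.0000]] (det J = 208.0000).
Solving J·Δ = −F gives Δ = (-0.5240, 0.6106).
Then the next iterate is (a, b)₁ = (2.4760, -0.3894).
Re-evaluating at (2.4760, -0.3894): F = (5.008880, 14.169524), so ‖F‖₂ = 15.0288.

15.0288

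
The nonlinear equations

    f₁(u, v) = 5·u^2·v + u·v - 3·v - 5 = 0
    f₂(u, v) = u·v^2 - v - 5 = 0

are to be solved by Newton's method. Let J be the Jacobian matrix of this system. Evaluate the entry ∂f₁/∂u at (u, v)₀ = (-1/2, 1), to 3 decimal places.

∂f₁/∂u = 10·u·v + v.
At (-1/2, 1) this is -4.000.

-4.000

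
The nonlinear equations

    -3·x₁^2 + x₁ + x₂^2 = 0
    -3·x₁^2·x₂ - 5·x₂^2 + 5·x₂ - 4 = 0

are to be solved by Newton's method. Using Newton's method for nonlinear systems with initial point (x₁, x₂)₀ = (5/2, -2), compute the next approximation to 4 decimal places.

(4.4250, -11.8000)

At (5/2, -2): F = (-12.2500, 3.5000).
Jacobian J = [[-6·x₁ + 1, 2·x₂], [-6·x₁·x₂, -3·x₁^2 - 10·x₂ + 5]].
At the point, J = [[-14.0000, -4.0000], [30.0000, 6.2500]] (det J = 32.5000).
Solving J·Δ = −F gives Δ = (1.9250, -9.8000).
Then the next iterate is (x₁, x₂)₁ = (4.4250, -11.8000).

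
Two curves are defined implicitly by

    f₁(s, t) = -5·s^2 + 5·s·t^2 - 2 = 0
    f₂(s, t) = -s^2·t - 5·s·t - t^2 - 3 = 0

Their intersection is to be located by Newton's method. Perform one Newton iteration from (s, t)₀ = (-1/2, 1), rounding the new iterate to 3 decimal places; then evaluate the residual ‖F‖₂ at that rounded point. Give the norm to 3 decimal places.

20.042

At (-1/2, 1): F = (-5.750, -1.750).
Jacobian J = [[-10·s + 5·t^2, 10·s·t], [-2·s·t - 5·t, -s^2 - 5·s - 2·t]].
At the point, J = [[10.000, -5.000], [-4.000, 0.250]] (det J = -17.500).
Solving J·Δ = −F gives Δ = (-0.582, -2.314).
Then the next iterate is (s, t)₁ = (-1.082, -1.314).
Re-evaluating at (-1.082, -1.314): F = (-17.19450, -10.29700), so ‖F‖₂ = 20.042.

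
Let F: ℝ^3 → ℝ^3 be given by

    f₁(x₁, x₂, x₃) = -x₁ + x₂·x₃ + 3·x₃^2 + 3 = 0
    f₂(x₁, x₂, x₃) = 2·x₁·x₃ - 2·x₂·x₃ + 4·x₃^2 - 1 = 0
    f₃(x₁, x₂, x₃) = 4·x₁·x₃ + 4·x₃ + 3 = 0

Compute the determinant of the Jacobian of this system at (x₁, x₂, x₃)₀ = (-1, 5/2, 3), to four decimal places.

J = [[-1, x₃, x₂ + 6·x₃], [2·x₃, -2·x₃, 2·x₁ - 2·x₂ + 8·x₃], [4·x₃, 0, 4·x₁ + 4]].
At the point, J = [[-1.0000, 3.0000, 20.5000], [6.0000, -6.0000, 17.0000], [12.0000, 0.0000, 0.0000]].
det J = 2088.0000.

2088.0000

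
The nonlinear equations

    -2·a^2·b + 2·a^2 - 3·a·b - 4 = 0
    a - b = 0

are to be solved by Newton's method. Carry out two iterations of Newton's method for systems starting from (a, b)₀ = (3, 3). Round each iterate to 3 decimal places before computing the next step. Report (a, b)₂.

At (3, 3): F = (-67.000, 0.000).
Jacobian J = [[-4·a·b + 4·a - 3·b, -2·a^2 - 3·a], [1, -1]].
At the point, J = [[-33.000, -27.000], [1.000, -1.000]] (det J = 60.000).
Solving J·Δ = −F gives Δ = (-1.117, -1.117).
Then the next iterate is (a, b)₁ = (1.883, 1.883).
Round to (1.883, 1.883) and repeat: F = (-20.89875, 0.000), J = [[-12.29976, -12.74038], [1.000, -1.000]].
Δ = (-0.835, -0.835), so (a, b)₂ = (1.048, 1.048).

(1.048, 1.048)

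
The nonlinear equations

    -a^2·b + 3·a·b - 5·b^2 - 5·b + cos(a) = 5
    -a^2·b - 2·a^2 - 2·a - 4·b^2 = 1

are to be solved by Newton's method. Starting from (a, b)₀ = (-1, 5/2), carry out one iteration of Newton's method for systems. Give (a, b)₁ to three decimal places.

(5.009, 3.146)

At (-1, 5/2): F = (-58.20970, -28.500).
Jacobian J = [[-2·a·b + 3·b - sin(a), -a^2 + 3·a - 10·b - 5], [-2·a·b - 4·a - 2, -a^2 - 8·b]].
At the point, J = [[13.34147, -34.000], [7.000, -21.000]] (det J = -42.17089).
Solving J·Δ = −F gives Δ = (6.009, 0.646).
Then the next iterate is (a, b)₁ = (5.009, 3.146).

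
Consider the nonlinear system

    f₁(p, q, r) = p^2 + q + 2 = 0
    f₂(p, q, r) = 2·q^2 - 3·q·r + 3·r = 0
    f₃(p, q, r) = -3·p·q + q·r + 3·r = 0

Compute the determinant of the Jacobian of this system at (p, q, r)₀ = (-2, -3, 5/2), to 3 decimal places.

516.000

J = [[2·p, 1, 0], [0, 4·q - 3·r, -3·q + 3], [-3·q, -3·p + r, q + 3]].
At the point, J = [[-4.000, 1.000, 0.000], [0.000, -19.500, 12.000], [9.000, 8.500, 0.000]].
det J = 516.000.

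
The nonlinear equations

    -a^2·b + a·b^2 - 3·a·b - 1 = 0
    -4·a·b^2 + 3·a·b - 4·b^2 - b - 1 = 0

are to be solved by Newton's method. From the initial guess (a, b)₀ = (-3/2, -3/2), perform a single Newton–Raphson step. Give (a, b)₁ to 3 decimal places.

At (-3/2, -3/2): F = (-7.750, 11.750).
Jacobian J = [[-2·a·b + b^2 - 3·b, -a^2 + 2·a·b - 3·a], [-4·b^2 + 3·b, -8·a·b + 3·a - 8·b - 1]].
At the point, J = [[2.250, 6.750], [-13.500, -11.500]] (det J = 65.250).
Solving J·Δ = −F gives Δ = (-0.150, 1.198).
Then the next iterate is (a, b)₁ = (-1.650, -0.302).

(-1.650, -0.302)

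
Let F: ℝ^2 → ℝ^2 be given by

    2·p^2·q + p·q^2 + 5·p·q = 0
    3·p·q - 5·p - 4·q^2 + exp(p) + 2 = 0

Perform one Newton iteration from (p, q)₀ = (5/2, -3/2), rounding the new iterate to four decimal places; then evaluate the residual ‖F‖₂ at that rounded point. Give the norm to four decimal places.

At (5/2, -3/2): F = (-31.8750, -18.567506).
Jacobian J = [[4·p·q + q^2 + 5·q, 2·p^2 + 2·p·q + 5·p], [3·q + exp(p) - 5, 3·p - 8·q]].
At the point, J = [[-20.2500, 17.5000], [2.682494, 19.5000]] (det J = -441.818644).
Solving J·Δ = −F gives Δ = (-0.6714, 1.0445).
Then the next iterate is (p, q)₁ = (1.8286, -0.4555).
Re-evaluating at (1.8286, -0.4555): F = (-6.831420, -4.246538), so ‖F‖₂ = 8.0437.

8.0437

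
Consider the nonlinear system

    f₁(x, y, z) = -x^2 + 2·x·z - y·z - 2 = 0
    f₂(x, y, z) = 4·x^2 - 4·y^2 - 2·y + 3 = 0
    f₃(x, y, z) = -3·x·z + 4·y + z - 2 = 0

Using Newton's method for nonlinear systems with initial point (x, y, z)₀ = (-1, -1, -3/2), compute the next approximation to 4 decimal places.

At (-1, -1, -3/2): F = (-1.5000, 5.0000, -12.0000).
Jacobian J = [[-2·x + 2·z, -z, 2·x - y], [8·x, -8·y - 2, 0], [-3·z, 4, -3·x + 1]].
At the point, J = [[-1.0000, 1.5000, -1.0000], [-8.0000, 6.0000, 0.0000], [4.5000, 4.0000, 4.0000]] (det J = 83.0000).
Solving J·Δ = −F gives Δ = (1.9036, 1.7048, -0.8464).
Then the next iterate is (x, y, z)₁ = (0.9036, 0.7048, -2.3464).

(0.9036, 0.7048, -2.3464)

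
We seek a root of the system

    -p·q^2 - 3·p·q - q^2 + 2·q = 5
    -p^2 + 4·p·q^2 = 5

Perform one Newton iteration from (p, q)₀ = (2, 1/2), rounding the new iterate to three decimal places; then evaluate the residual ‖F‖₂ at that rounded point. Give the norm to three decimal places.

7.644

At (2, 1/2): F = (-7.750, -7.000).
Jacobian J = [[-q^2 - 3·q, -2·p·q - 3·p - 2·q + 2], [-2·p + 4·q^2, 8·p·q]].
At the point, J = [[-1.750, -7.000], [-3.000, 8.000]] (det J = -35.000).
Solving J·Δ = −F gives Δ = (-3.171, -0.314).
Then the next iterate is (p, q)₁ = (-1.171, 0.186).
Re-evaluating at (-1.171, 0.186): F = (-3.96867, -6.53329), so ‖F‖₂ = 7.644.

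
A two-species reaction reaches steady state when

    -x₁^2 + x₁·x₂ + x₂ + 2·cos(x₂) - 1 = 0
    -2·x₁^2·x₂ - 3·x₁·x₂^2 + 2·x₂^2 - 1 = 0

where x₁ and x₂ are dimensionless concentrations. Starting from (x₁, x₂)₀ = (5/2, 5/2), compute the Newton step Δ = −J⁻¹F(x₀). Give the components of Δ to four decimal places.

(-0.7847, -0.8074)

At (5/2, 5/2): F = (-0.102287, -66.6250).
Jacobian J = [[-2·x₁ + x₂, x₁ - 2·sin(x₂) + 1], [-4·x₁·x₂ - 3·x₂^2, -2·x₁^2 - 6·x₁·x₂ + 4·x₂]].
At the point, J = [[-2.5000, 2.303056], [-43.7500, -40.0000]] (det J = 200.758687).
Solving J·Δ = −F gives Δ = (-0.7847, -0.8074).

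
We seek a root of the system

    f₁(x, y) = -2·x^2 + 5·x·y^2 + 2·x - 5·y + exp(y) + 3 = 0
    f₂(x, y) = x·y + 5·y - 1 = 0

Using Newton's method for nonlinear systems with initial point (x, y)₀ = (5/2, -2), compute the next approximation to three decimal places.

(-20.844, -6.092)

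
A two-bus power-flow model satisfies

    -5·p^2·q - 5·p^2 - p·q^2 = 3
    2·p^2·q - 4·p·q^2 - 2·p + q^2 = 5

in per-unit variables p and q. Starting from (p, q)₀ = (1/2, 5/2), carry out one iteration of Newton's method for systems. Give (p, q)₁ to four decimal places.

At (1/2, 5/2): F = (-10.5000, -11.0000).
Jacobian J = [[-10·p·q - 10·p - q^2, -5·p^2 - 2·p·q], [4·p·q - 4·q^2 - 2, 2·p^2 - 8·p·q + 2·q]].
At the point, J = [[-23.7500, -3.7500], [-22.0000, -4.5000]] (det J = 24.3750).
Solving J·Δ = −F gives Δ = (-0.2462, -1.2410).
Then the next iterate is (p, q)₁ = (0.2538, 1.2590).

(0.2538, 1.2590)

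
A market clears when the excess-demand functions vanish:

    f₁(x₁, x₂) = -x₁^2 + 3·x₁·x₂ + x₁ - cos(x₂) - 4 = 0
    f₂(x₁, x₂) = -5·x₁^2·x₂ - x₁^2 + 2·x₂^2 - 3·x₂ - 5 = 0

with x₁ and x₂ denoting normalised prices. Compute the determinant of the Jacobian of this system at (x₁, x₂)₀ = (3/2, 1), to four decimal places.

85.8965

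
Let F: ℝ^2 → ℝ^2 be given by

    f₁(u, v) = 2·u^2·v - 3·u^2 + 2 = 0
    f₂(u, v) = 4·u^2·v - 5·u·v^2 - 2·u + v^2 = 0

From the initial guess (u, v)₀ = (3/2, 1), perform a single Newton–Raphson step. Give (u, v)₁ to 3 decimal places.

At (3/2, 1): F = (-0.250, -0.500).
Jacobian J = [[4·u·v - 6·u, 2·u^2], [8·u·v - 5·v^2 - 2, 4·u^2 - 10·u·v + 2·v]].
At the point, J = [[-3.000, 4.500], [5.000, -4.000]] (det J = -10.500).
Solving J·Δ = −F gives Δ = (0.310, 0.262).
Then the next iterate is (u, v)₁ = (1.810, 1.262).

(1.810, 1.262)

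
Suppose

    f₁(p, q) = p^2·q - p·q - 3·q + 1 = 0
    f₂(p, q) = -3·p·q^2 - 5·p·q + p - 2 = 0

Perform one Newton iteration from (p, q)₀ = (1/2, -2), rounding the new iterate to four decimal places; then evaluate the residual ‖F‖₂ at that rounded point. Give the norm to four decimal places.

At (1/2, -2): F = (7.5000, -2.5000).
Jacobian J = [[2·p·q - q, p^2 - p - 3], [-3·q^2 - 5·q + 1, -6·p·q - 5·p]].
At the point, J = [[0.0000, -3.2500], [-1.0000, 3.5000]] (det J = -3.2500).
Solving J·Δ = −F gives Δ = (5.5769, 2.3077).
Then the next iterate is (p, q)₁ = (6.0769, 0.3077).
Re-evaluating at (6.0769, 0.3077): F = (9.570003, -6.998480), so ‖F‖₂ = 11.8560.

11.8560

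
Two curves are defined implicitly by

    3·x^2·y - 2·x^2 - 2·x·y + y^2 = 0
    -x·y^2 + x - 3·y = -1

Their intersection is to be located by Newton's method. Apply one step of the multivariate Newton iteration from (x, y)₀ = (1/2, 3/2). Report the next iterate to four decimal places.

(-0.4066, 0.8352)

At (1/2, 3/2): F = (1.3750, -4.1250).
Jacobian J = [[6·x·y - 4·x - 2·y, 3·x^2 - 2·x + 2·y], [-y^2 + 1, -2·x·y - 3]].
At the point, J = [[-0.5000, 2.7500], [-1.2500, -4.5000]] (det J = 5.6875).
Solving J·Δ = −F gives Δ = (-0.9066, -0.6648).
Then the next iterate is (x, y)₁ = (-0.4066, 0.8352).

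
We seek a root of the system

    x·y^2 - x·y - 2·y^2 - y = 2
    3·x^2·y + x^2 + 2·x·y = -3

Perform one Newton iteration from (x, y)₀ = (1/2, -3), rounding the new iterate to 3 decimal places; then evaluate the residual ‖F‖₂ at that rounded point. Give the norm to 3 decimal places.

At (1/2, -3): F = (-11.000, -2.000).
Jacobian J = [[y^2 - y, 2·x·y - x - 4·y - 1], [6·x·y + 2·x + 2·y, 3·x^2 + 2·x]].
At the point, J = [[12.000, 7.500], [-14.000, 1.750]] (det J = 126.000).
Solving J·Δ = −F gives Δ = (0.034, 1.413).
Then the next iterate is (x, y)₁ = (0.534, -1.587).
Re-evaluating at (0.534, -1.587): F = (-3.25776, 0.23261), so ‖F‖₂ = 3.266.

3.266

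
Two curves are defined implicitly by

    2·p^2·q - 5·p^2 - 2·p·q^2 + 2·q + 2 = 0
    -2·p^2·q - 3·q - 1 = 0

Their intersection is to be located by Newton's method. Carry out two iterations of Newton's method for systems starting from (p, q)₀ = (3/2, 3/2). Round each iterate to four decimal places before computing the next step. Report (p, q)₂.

(0.7147, -0.0821)

At (3/2, 3/2): F = (-6.2500, -12.2500).
Jacobian J = [[4·p·q - 10·p - 2·q^2, 2·p^2 - 4·p·q + 2], [-4·p·q, -2·p^2 - 3]].
At the point, J = [[-10.5000, -2.5000], [-9.0000, -7.5000]] (det J = 56.2500).
Solving J·Δ = −F gives Δ = (-0.2889, -1.2867).
Then the next iterate is (p, q)₁ = (1.2111, 0.2133).
Round to (1.2111, 0.2133) and repeat: F = (-4.391697, -2.265621), J = [[-11.168683, 3.900216], [-1.033311, -5.933526]].
Δ = (-0.4964, -0.2954), so (p, q)₂ = (0.7147, -0.0821).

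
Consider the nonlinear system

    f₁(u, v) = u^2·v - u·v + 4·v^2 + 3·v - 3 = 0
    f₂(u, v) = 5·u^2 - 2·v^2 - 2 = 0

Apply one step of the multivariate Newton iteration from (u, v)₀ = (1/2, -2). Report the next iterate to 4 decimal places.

At (1/2, -2): F = (7.5000, -8.7500).
Jacobian J = [[2·u·v - v, u^2 - u + 8·v + 3], [10·u, -4·v]].
At the point, J = [[0.0000, -13.2500], [5.0000, 8.0000]] (det J = 66.2500).
Solving J·Δ = −F gives Δ = (0.8443, 0.5660).
Then the next iterate is (u, v)₁ = (1.3443, -1.4340).

(1.3443, -1.4340)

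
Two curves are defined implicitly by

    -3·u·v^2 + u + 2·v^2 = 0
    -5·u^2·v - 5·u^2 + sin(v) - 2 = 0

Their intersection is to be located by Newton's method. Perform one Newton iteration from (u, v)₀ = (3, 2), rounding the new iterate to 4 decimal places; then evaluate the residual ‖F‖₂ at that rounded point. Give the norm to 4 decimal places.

38.4287

At (3, 2): F = (-25.0000, -136.090703).
Jacobian J = [[-3·v^2 + 1, -6·u·v + 4·v], [-10·u·v - 10·u, -5·u^2 + cos(v)]].
At the point, J = [[-11.0000, -28.0000], [-90.0000, -45.416147]] (det J = -2020.422385).
Solving J·Δ = −F gives Δ = (-1.3240, -0.3727).
Then the next iterate is (u, v)₁ = (1.6760, 1.6273).
Re-evaluating at (1.6760, 1.6273): F = (-6.342463, -37.901709), so ‖F‖₂ = 38.4287.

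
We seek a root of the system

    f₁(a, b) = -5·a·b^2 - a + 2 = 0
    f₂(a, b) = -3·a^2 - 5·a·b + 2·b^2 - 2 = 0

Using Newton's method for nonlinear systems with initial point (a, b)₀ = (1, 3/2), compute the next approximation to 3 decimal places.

(0.393, 1.312)

At (1, 3/2): F = (-10.250, -8.000).
Jacobian J = [[-5·b^2 - 1, -10·a·b], [-6·a - 5·b, -5·a + 4·b]].
At the point, J = [[-12.250, -15.000], [-13.500, 1.000]] (det J = -214.750).
Solving J·Δ = −F gives Δ = (-0.607, -0.188).
Then the next iterate is (a, b)₁ = (0.393, 1.312).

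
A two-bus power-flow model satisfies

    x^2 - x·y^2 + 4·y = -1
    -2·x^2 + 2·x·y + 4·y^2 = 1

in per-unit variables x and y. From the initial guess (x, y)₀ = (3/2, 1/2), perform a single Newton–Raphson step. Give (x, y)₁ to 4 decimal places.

(0.1890, -0.0079)

At (3/2, 1/2): F = (4.8750, -3.0000).
Jacobian J = [[2·x - y^2, -2·x·y + 4], [-4·x + 2·y, 2·x + 8·y]].
At the point, J = [[2.7500, 2.5000], [-5.0000, 7.0000]] (det J = 31.7500).
Solving J·Δ = −F gives Δ = (-1.3110, -0.5079).
Then the next iterate is (x, y)₁ = (0.1890, -0.0079).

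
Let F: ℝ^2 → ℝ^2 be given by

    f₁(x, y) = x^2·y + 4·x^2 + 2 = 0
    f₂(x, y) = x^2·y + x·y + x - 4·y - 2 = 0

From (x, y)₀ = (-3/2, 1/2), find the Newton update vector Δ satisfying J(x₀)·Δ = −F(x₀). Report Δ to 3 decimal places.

At (-3/2, 1/2): F = (12.125, -5.125).
Jacobian J = [[2·x·y + 8·x, x^2], [2·x·y + y + 1, x^2 + x - 4]].
At the point, J = [[-13.500, 2.250], [0.000, -3.250]] (det J = 43.875).
Solving J·Δ = −F gives Δ = (0.635, -1.577).

(0.635, -1.577)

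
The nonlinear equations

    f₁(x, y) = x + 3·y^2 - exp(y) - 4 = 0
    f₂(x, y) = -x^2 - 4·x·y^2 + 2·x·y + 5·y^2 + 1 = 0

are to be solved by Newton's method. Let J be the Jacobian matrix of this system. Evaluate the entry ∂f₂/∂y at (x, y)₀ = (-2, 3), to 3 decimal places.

74.000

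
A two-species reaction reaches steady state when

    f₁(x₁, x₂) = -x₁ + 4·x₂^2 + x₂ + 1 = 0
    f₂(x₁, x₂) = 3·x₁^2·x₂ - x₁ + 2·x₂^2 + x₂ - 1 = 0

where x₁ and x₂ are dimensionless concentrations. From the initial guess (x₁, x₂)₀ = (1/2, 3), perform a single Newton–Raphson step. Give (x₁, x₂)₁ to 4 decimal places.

At (1/2, 3): F = (39.5000, 21.7500).
Jacobian J = [[-1, 8·x₂ + 1], [6·x₁·x₂ - 1, 3·x₁^2 + 4·x₂ + 1]].
At the point, J = [[-1.0000, 25.0000], [8.0000, 13.7500]] (det J = -213.7500).
Solving J·Δ = −F gives Δ = (-0.0029, -1.5801).
Then the next iterate is (x₁, x₂)₁ = (0.4971, 1.4199).

(0.4971, 1.4199)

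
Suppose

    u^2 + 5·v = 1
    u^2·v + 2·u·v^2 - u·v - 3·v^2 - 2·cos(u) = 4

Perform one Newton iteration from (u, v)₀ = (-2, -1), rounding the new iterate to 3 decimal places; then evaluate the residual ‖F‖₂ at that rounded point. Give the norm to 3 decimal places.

5.678

At (-2, -1): F = (-2.000, -16.16771).
Jacobian J = [[2·u, 5], [2·u·v + 2·v^2 - v + 2·sin(u), u^2 + 4·u·v - u - 6·v]].
At the point, J = [[-4.000, 5.000], [5.18141, 20.000]] (det J = -105.90703).
Solving J·Δ = −F gives Δ = (0.386, 0.708).
Then the next iterate is (u, v)₁ = (-1.614, -0.292).
Re-evaluating at (-1.614, -0.292): F = (0.14500, -5.67659), so ‖F‖₂ = 5.678.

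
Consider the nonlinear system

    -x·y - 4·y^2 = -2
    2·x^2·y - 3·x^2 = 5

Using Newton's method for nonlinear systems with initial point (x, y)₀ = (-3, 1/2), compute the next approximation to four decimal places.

(-10.3333, 6.6667)

At (-3, 1/2): F = (2.5000, -23.0000).
Jacobian J = [[-y, -x - 8·y], [4·x·y - 6·x, 2·x^2]].
At the point, J = [[-0.5000, -1.0000], [12.0000, 18.0000]] (det J = 3.0000).
Solving J·Δ = −F gives Δ = (-7.3333, 6.1667).
Then the next iterate is (x, y)₁ = (-10.3333, 6.6667).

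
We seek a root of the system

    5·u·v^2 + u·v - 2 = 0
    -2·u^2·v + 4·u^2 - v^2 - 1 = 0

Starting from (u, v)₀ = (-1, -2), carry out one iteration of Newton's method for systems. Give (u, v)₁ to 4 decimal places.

(-0.7147, -1.2176)

At (-1, -2): F = (-20.0000, 3.0000).
Jacobian J = [[5·v^2 + v, 10·u·v + u], [-4·u·v + 8·u, -2·u^2 - 2·v]].
At the point, J = [[18.0000, 19.0000], [-16.0000, 2.0000]] (det J = 340.0000).
Solving J·Δ = −F gives Δ = (0.2853, 0.7824).
Then the next iterate is (u, v)₁ = (-0.7147, -1.2176).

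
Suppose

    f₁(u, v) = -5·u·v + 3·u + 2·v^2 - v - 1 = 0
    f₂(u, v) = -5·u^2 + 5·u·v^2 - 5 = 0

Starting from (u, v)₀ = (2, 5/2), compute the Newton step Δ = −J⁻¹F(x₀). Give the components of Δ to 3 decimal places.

At (2, 5/2): F = (-10.000, 37.500).
Jacobian J = [[-5·v + 3, -5·u + 4·v - 1], [-10·u + 5·v^2, 10·u·v]].
At the point, J = [[-9.500, -1.000], [11.250, 50.000]] (det J = -463.750).
Solving J·Δ = −F gives Δ = (-0.997, -0.526).

(-0.997, -0.526)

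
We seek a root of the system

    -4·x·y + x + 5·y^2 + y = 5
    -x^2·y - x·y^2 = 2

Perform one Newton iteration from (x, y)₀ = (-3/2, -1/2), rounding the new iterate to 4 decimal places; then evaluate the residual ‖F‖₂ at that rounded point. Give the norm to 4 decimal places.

61.3931

At (-3/2, -1/2): F = (-8.7500, -0.5000).
Jacobian J = [[-4·y + 1, -4·x + 10·y + 1], [-2·x·y - y^2, -x^2 - 2·x·y]].
At the point, J = [[3.0000, 2.0000], [-1.7500, -3.7500]] (det J = -7.7500).
Solving J·Δ = −F gives Δ = (4.3629, -2.1694).
Then the next iterate is (x, y)₁ = (2.8629, -2.6694).
Re-evaluating at (2.8629, -2.6694): F = (61.390883, -0.521229), so ‖F‖₂ = 61.3931.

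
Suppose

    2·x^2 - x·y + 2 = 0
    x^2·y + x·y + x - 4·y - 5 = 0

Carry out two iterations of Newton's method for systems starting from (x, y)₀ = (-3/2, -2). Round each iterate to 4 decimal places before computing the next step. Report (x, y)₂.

(-7.1661, -10.1943)

At (-3/2, -2): F = (3.5000, 0.0000).
Jacobian J = [[4·x - y, -x], [2·x·y + y + 1, x^2 + x - 4]].
At the point, J = [[-4.0000, 1.5000], [5.0000, -3.2500]] (det J = 5.5000).
Solving J·Δ = −F gives Δ = (2.0682, 3.1818).
Then the next iterate is (x, y)₁ = (0.5682, 1.1818).
Round to (0.5682, 1.1818) and repeat: F = (1.974204, -8.105956), J = [[1.0910, -0.5682], [3.524798, -3.108949]].
Δ = (-7.7343, -11.3761), so (x, y)₂ = (-7.1661, -10.1943).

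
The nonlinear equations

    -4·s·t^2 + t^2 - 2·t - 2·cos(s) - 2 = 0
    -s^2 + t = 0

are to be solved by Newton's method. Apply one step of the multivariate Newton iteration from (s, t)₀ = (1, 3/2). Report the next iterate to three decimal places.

At (1, 3/2): F = (-12.83060, 0.500).
Jacobian J = [[-4·t^2 + 2·sin(s), -8·s·t + 2·t - 2], [-2·s, 1]].
At the point, J = [[-7.31706, -11.000], [-2.000, 1.000]] (det J = -29.31706).
Solving J·Δ = −F gives Δ = (-0.250, -1.000).
Then the next iterate is (s, t)₁ = (0.750, 0.500).

(0.750, 0.500)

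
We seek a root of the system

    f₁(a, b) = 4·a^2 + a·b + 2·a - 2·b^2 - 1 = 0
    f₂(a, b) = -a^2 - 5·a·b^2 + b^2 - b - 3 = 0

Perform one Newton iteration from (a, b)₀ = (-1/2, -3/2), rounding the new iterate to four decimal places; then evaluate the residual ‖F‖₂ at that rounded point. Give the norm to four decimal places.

At (-1/2, -3/2): F = (-4.7500, 6.1250).
Jacobian J = [[8·a + b + 2, a - 4·b], [-2·a - 5·b^2, -10·a·b + 2·b - 1]].
At the point, J = [[-3.5000, 5.5000], [-10.2500, -11.5000]] (det J = 96.6250).
Solving J·Δ = −F gives Δ = (-0.2167, 0.7257).
Then the next iterate is (a, b)₁ = (-0.7167, -0.7743).
Re-evaluating at (-0.7167, -0.7743): F = (-1.022905, 0.008635), so ‖F‖₂ = 1.0229.

1.0229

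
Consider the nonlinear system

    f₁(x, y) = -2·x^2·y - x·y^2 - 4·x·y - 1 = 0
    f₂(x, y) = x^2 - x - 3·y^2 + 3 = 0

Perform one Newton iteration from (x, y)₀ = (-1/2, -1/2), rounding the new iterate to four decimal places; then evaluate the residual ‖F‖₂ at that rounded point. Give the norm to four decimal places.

At (-1/2, -1/2): F = (-1.6250, 3.0000).
Jacobian J = [[-4·x·y - y^2 - 4·y, -2·x^2 - 2·x·y - 4·x], [2·x - 1, -6·y]].
At the point, J = [[0.7500, 1.0000], [-2.0000, 3.0000]] (det J = 4.2500).
Solving J·Δ = −F gives Δ = (1.8529, 0.2353).
Then the next iterate is (x, y)₁ = (1.3529, -0.2647).
Re-evaluating at (1.3529, -0.2647): F = (1.306639, 3.267240), so ‖F‖₂ = 3.5188.

3.5188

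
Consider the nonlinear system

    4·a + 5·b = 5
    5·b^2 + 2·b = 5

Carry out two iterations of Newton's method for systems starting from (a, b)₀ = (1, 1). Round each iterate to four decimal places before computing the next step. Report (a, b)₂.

(0.2251, 0.8199)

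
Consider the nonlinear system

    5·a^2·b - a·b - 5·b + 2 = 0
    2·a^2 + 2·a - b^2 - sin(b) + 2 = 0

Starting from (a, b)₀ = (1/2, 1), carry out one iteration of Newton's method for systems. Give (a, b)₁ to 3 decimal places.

(-1.366, -1.286)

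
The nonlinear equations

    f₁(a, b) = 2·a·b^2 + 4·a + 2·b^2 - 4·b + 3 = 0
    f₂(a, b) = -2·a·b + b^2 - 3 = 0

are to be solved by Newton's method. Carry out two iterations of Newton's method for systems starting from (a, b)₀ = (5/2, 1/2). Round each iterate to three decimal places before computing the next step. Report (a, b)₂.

At (5/2, 1/2): F = (12.750, -5.250).
Jacobian J = [[2·b^2 + 4, 4·a·b + 4·b - 4], [-2·b, -2·a + 2·b]].
At the point, J = [[4.500, 3.000], [-1.000, -4.000]] (det J = -15.000).
Solving J·Δ = −F gives Δ = (-2.350, -0.725).
Then the next iterate is (a, b)₁ = (0.150, -0.225).
Round to (0.150, -0.225) and repeat: F = (4.61644, -2.88187), J = [[4.10125, -5.035], [0.450, -0.750]].
Δ = (-22.183, -17.152), so (a, b)₂ = (-22.033, -17.377).

(-22.033, -17.377)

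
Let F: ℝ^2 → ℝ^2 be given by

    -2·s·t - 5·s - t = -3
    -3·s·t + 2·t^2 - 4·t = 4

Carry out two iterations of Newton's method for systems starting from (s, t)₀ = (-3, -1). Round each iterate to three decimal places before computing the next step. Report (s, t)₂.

(3.921, 1.230)

At (-3, -1): F = (13.000, -7.000).
Jacobian J = [[-2·t - 5, -2·s - 1], [-3·t, -3·s + 4·t - 4]].
At the point, J = [[-3.000, 5.000], [3.000, 1.000]] (det J = -18.000).
Solving J·Δ = −F gives Δ = (2.667, -1.000).
Then the next iterate is (s, t)₁ = (-0.333, -2.000).
Round to (-0.333, -2.000) and repeat: F = (5.333, 10.002), J = [[-1.000, -0.334], [6.000, -11.001]].
Δ = (4.254, 3.230), so (s, t)₂ = (3.921, 1.230).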